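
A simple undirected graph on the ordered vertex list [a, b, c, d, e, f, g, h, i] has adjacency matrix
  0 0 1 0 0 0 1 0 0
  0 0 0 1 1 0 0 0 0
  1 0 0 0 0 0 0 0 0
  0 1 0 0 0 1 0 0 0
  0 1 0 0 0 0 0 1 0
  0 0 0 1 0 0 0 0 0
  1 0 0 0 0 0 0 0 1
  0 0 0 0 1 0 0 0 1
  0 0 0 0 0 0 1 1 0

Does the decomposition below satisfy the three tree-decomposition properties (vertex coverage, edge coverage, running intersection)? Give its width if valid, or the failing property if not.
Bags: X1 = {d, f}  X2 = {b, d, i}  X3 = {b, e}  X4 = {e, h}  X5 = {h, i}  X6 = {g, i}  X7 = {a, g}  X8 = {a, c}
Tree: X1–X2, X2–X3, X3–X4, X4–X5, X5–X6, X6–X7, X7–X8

No — bags containing vertex i are not connected in the tree.

A tree decomposition must satisfy three properties: every vertex lies in some bag; for every edge, both endpoints lie together in some bag; and for every vertex, the bags containing it form a connected subtree. Here bags containing vertex i are not connected in the tree, so the decomposition is invalid.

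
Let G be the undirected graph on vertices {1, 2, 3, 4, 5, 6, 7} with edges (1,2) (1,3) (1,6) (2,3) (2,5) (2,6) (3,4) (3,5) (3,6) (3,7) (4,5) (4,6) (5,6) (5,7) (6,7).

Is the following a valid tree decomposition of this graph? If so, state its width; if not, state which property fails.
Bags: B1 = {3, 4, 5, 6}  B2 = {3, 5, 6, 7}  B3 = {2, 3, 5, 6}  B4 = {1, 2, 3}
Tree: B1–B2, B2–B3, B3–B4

No — edge (6,1) lies in no bag.

A tree decomposition must satisfy three properties: every vertex lies in some bag; for every edge, both endpoints lie together in some bag; and for every vertex, the bags containing it form a connected subtree. Here edge (6,1) lies in no bag, so the decomposition is invalid.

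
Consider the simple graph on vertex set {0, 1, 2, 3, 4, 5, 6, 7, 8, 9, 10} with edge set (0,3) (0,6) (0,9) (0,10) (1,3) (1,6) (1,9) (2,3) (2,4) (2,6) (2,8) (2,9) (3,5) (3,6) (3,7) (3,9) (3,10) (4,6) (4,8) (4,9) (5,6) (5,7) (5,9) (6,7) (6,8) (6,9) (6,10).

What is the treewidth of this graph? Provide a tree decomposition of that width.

Treewidth 3.
One such decomposition:
Bags: B1 = {3, 5, 6, 9}  B2 = {2, 3, 6, 9}  B3 = {3, 5, 6, 7}  B4 = {0, 3, 6, 9}  B5 = {2, 4, 6, 9}  B6 = {2, 4, 6, 8}  B7 = {1, 3, 6, 9}  B8 = {0, 3, 6, 10}
Tree: B1–B2, B1–B3, B2–B4, B2–B5, B5–B6, B2–B7, B4–B8

The largest bag has 4 vertices, giving width 3; this decomposition certifies tw(G) ≤ 3. On the other hand G contains the 4-clique {2, 4, 6, 8}. A clique must lie in a single bag of any decomposition, so no decomposition can have width below 3. Therefore the treewidth is 3.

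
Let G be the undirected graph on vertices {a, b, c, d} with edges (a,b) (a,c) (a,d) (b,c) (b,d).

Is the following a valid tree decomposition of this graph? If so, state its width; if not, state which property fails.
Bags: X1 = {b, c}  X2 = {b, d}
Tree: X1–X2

A tree decomposition must satisfy three properties: every vertex lies in some bag; for every edge, both endpoints lie together in some bag; and for every vertex, the bags containing it form a connected subtree. Here vertex a appears in no bag, so the decomposition is invalid.

No — vertex a appears in no bag.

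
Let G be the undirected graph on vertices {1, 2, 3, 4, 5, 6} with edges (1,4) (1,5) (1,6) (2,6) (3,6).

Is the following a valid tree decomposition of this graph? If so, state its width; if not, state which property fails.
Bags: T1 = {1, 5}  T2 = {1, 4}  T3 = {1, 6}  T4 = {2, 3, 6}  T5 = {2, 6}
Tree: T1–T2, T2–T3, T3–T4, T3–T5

No — bags containing vertex 2 are not connected in the tree.

A tree decomposition must satisfy three properties: every vertex lies in some bag; for every edge, both endpoints lie together in some bag; and for every vertex, the bags containing it form a connected subtree. Here bags containing vertex 2 are not connected in the tree, so the decomposition is invalid.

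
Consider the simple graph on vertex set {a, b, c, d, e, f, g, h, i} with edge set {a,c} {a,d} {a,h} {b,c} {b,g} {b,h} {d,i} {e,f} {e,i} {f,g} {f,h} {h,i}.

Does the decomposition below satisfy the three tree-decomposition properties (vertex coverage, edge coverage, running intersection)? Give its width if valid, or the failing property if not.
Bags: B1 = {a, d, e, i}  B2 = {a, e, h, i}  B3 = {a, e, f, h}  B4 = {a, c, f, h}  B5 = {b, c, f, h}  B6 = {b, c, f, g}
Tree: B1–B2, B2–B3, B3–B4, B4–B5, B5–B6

Checking the three conditions: (i) the bags cover all of {a, b, c, d, e, f, g, h, i}; (ii) for each edge, some bag contains both endpoints; (iii) the bags containing any fixed vertex form a subtree. All hold, so the decomposition is valid with width 4 − 1 = 3.

Yes; width 3.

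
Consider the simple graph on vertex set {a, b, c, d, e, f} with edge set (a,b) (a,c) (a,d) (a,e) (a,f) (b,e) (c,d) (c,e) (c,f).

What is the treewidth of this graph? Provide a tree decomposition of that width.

Every bag has size at most 3, so the width is 3 − 1 = 2 and tw(G) ≤ 2. On the other hand G contains the 3-clique {a, c, d}. A clique must lie in a single bag of any decomposition, so no decomposition can have width below 2. Combining the bounds, tw(G) = 2.

Treewidth 2.
One such decomposition:
Bags: B1 = {a, c, e}  B2 = {a, b, e}  B3 = {a, c, f}  B4 = {a, c, d}
Tree: B1–B2, B1–B3, B3–B4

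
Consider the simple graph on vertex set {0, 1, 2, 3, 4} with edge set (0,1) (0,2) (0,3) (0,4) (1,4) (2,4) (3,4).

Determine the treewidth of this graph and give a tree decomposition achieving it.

The largest bag has 3 vertices, giving width 2; this decomposition certifies tw(G) ≤ 2. Conversely, {0, 1, 4} is a clique of size 3, and the vertices of any clique must share a bag in every tree decomposition; so some bag has ≥ 3 vertices and tw(G) ≥ 2. The upper and lower bounds meet at 2, so that is the treewidth.

Treewidth 2.
One optimal decomposition is:
Bags: B1 = {0, 3, 4}  B2 = {0, 2, 4}  B3 = {0, 1, 4}
Tree: B1–B2, B2–B3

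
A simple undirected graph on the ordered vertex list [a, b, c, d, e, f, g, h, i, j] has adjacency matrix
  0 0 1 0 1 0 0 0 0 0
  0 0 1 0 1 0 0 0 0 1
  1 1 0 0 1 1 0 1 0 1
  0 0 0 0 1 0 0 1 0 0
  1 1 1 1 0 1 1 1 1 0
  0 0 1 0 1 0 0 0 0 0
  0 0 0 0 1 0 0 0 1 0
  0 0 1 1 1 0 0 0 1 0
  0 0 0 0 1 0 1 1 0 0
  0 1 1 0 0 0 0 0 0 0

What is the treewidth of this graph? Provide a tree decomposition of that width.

Every bag has size at most 3, so the width is 3 − 1 = 2 and tw(G) ≤ 2. For the lower bound, the 3 vertices {b, c, j} are pairwise adjacent, and any tree decomposition puts a clique entirely inside one bag — forcing width ≥ 2. Hence tw(G) = 2 exactly.

Treewidth 2.
Bags: B1 = {b, c, e}  B2 = {c, e, f}  B3 = {c, e, h}  B4 = {b, c, j}  B5 = {a, c, e}  B6 = {d, e, h}  B7 = {e, h, i}  B8 = {e, g, i}
Tree: B1–B2, B1–B3, B1–B4, B2–B5, B3–B6, B3–B7, B7–B8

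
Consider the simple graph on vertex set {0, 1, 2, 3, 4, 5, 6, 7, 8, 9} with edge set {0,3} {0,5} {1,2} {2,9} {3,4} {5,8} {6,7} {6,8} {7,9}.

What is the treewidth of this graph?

A width-1 tree decomposition is:
Bags: B1 = {3, 4}  B2 = {0, 3}  B3 = {0, 5}  B4 = {5, 8}  B5 = {6, 8}  B6 = {6, 7}  B7 = {7, 9}  B8 = {2, 9}  B9 = {1, 2}
Tree: B1–B2, B2–B3, B3–B4, B4–B5, B5–B6, B6–B7, B7–B8, B8–B9
The largest bag has 2 vertices, giving width 1; this decomposition certifies tw(G) ≤ 1. Any graph with an edge has treewidth ≥ 1, and G has the edge 4–3. Combining the bounds, tw(G) = 1.

1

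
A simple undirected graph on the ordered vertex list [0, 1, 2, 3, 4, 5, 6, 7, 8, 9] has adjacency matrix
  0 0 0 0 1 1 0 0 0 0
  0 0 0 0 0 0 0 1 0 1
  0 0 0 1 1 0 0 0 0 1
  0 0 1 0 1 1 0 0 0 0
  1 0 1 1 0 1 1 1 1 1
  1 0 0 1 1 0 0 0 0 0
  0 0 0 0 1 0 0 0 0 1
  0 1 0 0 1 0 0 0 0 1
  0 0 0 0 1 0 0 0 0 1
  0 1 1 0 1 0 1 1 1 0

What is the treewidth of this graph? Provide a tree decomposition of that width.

Treewidth 2.
One such decomposition:
Bags: B1 = {4, 7, 9}  B2 = {1, 7, 9}  B3 = {2, 4, 9}  B4 = {2, 3, 4}  B5 = {4, 6, 9}  B6 = {4, 8, 9}  B7 = {3, 4, 5}  B8 = {0, 4, 5}
Tree: B1–B2, B1–B3, B3–B4, B1–B5, B3–B6, B4–B7, B7–B8

Every bag has size at most 3, so the width is 3 − 1 = 2 and tw(G) ≤ 2. Conversely, {1, 7, 9} is a clique of size 3, and the vertices of any clique must share a bag in every tree decomposition; so some bag has ≥ 3 vertices and tw(G) ≥ 2. The upper and lower bounds meet at 2, so that is the treewidth.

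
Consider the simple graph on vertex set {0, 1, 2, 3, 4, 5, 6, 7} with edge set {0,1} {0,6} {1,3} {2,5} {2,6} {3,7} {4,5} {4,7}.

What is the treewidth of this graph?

2

A width-2 tree decomposition is:
Bags: B1 = {0, 1, 6}  B2 = {1, 3, 6}  B3 = {3, 6, 7}  B4 = {4, 6, 7}  B5 = {4, 5, 6}  B6 = {2, 5, 6}
Tree: B1–B2, B2–B3, B3–B4, B4–B5, B5–B6
Every bag has size at most 3, so the width is 3 − 1 = 2 and tw(G) ≤ 2. For the lower bound, G contains the cycle 6–0–1–3–7–4–5–2–6, so G is not a forest; only forests have treewidth ≤ 1, hence tw(G) ≥ 2. Hence tw(G) = 2 exactly.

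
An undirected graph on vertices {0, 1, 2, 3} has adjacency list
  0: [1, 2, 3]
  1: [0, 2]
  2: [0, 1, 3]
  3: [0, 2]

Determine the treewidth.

A width-2 tree decomposition is:
Bags: B1 = {0, 2, 3}  B2 = {0, 1, 2}
Tree: B1–B2
The largest bag has 3 vertices, giving width 2; this decomposition certifies tw(G) ≤ 2. For the lower bound, the 3 vertices {0, 1, 2} are pairwise adjacent, and any tree decomposition puts a clique entirely inside one bag — forcing width ≥ 2. The upper and lower bounds meet at 2, so that is the treewidth.

2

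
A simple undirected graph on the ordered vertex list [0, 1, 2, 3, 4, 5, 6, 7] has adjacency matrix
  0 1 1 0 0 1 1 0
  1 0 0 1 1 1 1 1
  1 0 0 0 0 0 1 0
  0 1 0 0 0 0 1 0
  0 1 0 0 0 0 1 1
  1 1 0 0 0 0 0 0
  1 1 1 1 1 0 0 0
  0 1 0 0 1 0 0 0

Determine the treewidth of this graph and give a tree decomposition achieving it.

Each bag holds 3 vertices, so the decomposition has width 2, which upper-bounds the treewidth. For the lower bound, the 3 vertices {0, 1, 5} are pairwise adjacent, and any tree decomposition puts a clique entirely inside one bag — forcing width ≥ 2. Combining the bounds, tw(G) = 2.

Treewidth 2.
Bags: B1 = {1, 4, 6}  B2 = {0, 1, 6}  B3 = {0, 2, 6}  B4 = {0, 1, 5}  B5 = {1, 3, 6}  B6 = {1, 4, 7}
Tree: B1–B2, B2–B3, B2–B4, B2–B5, B1–B6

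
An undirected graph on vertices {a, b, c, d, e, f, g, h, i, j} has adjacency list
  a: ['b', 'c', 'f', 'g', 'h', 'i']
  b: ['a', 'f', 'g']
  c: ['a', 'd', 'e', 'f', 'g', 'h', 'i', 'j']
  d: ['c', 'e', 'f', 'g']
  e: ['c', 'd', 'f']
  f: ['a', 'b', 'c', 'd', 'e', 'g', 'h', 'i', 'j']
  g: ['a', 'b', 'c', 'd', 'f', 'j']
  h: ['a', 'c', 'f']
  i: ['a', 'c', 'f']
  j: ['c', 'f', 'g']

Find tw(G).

3

A width-3 tree decomposition is:
Bags: B1 = {a, c, f, g}  B2 = {c, d, f, g}  B3 = {a, c, f, i}  B4 = {c, f, g, j}  B5 = {c, d, e, f}  B6 = {a, b, f, g}  B7 = {a, c, f, h}
Tree: B1–B2, B1–B3, B1–B4, B2–B5, B1–B6, B1–B7
The largest bag has 4 vertices, giving width 3; this decomposition certifies tw(G) ≤ 3. For the lower bound, the 4 vertices {c, d, f, g} are pairwise adjacent, and any tree decomposition puts a clique entirely inside one bag — forcing width ≥ 3. Hence tw(G) = 3 exactly.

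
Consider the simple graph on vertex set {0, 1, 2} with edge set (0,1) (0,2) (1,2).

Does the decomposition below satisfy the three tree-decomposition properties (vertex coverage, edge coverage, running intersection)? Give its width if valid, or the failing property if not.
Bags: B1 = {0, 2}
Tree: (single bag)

No — vertex 1 appears in no bag.

A tree decomposition must satisfy three properties: every vertex lies in some bag; for every edge, both endpoints lie together in some bag; and for every vertex, the bags containing it form a connected subtree. Here vertex 1 appears in no bag, so the decomposition is invalid.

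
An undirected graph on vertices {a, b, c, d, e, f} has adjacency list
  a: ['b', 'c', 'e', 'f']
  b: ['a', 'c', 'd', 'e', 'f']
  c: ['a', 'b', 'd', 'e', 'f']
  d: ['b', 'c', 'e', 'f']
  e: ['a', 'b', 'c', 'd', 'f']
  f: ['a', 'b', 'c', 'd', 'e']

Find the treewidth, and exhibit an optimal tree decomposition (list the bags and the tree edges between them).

The largest bag has 5 vertices, giving width 4; this decomposition certifies tw(G) ≤ 4. For the lower bound, the 5 vertices {b, c, d, e, f} are pairwise adjacent, and any tree decomposition puts a clique entirely inside one bag — forcing width ≥ 4. Therefore the treewidth is 4.

Treewidth 4.
Bags: B1 = {b, c, d, e, f}  B2 = {a, b, c, e, f}
Tree: B1–B2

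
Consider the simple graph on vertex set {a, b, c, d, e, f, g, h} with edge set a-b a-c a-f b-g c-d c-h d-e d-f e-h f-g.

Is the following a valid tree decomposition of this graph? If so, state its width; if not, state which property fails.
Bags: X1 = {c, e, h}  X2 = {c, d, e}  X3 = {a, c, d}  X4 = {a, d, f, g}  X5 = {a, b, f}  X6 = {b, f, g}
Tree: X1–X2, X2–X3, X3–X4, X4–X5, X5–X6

No — bags containing vertex g are not connected in the tree.

A tree decomposition must satisfy three properties: every vertex lies in some bag; for every edge, both endpoints lie together in some bag; and for every vertex, the bags containing it form a connected subtree. Here bags containing vertex g are not connected in the tree, so the decomposition is invalid.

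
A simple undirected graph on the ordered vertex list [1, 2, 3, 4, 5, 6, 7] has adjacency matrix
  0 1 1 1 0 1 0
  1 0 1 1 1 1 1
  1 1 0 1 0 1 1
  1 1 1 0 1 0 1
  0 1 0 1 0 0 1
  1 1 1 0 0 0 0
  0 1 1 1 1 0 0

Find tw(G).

A width-3 tree decomposition is:
Bags: B1 = {1, 2, 3, 4}  B2 = {2, 3, 4, 7}  B3 = {1, 2, 3, 6}  B4 = {2, 4, 5, 7}
Tree: B1–B2, B1–B3, B2–B4
The largest bag has 4 vertices, giving width 3; this decomposition certifies tw(G) ≤ 3. Conversely, {1, 2, 3, 4} is a clique of size 4, and the vertices of any clique must share a bag in every tree decomposition; so some bag has ≥ 4 vertices and tw(G) ≥ 3. The upper and lower bounds meet at 3, so that is the treewidth.

3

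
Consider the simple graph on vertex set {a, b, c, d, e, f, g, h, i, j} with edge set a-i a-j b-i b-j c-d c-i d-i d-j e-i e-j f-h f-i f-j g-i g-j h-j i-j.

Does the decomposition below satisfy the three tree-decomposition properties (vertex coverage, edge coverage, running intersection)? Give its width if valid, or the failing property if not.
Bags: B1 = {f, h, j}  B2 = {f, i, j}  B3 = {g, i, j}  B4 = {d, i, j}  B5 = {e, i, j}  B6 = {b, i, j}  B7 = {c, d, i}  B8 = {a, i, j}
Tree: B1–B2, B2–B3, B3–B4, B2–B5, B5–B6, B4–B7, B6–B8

Vertex coverage: the bags together contain {a, b, c, d, e, f, g, h, i, j}, the full vertex set. Edge coverage: each edge of G has both endpoints in at least one bag. Running intersection: for every vertex, the bags containing it form a connected subtree. All three properties hold, so this is a valid tree decomposition of width max|bag| − 1 = 2, and hence tw(G) ≤ 2.

Yes; width 2.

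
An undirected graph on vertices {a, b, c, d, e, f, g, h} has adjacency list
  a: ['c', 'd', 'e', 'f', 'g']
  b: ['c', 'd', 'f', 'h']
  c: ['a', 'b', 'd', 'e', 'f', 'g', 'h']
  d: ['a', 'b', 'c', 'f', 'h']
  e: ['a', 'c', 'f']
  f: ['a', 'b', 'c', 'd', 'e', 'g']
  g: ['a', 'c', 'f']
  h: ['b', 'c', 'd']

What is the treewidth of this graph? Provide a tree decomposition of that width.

Treewidth 3.
One such decomposition:
Bags: B1 = {b, c, d, f}  B2 = {b, c, d, h}  B3 = {a, c, d, f}  B4 = {a, c, f, g}  B5 = {a, c, e, f}
Tree: B1–B2, B1–B3, B3–B4, B4–B5

The largest bag has 4 vertices, giving width 3; this decomposition certifies tw(G) ≤ 3. Conversely, {b, c, d, h} is a clique of size 4, and the vertices of any clique must share a bag in every tree decomposition; so some bag has ≥ 4 vertices and tw(G) ≥ 3. Therefore the treewidth is 3.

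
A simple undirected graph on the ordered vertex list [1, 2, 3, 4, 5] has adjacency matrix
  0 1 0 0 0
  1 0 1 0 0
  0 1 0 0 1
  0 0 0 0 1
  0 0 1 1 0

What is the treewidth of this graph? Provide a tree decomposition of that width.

Treewidth 1.
One optimal decomposition is:
Bags: B1 = {1, 2}  B2 = {2, 3}  B3 = {3, 5}  B4 = {4, 5}
Tree: B1–B2, B2–B3, B3–B4

The largest bag has 2 vertices, giving width 1; this decomposition certifies tw(G) ≤ 1. G has an edge, so its treewidth is at least 1. The upper and lower bounds meet at 1, so that is the treewidth.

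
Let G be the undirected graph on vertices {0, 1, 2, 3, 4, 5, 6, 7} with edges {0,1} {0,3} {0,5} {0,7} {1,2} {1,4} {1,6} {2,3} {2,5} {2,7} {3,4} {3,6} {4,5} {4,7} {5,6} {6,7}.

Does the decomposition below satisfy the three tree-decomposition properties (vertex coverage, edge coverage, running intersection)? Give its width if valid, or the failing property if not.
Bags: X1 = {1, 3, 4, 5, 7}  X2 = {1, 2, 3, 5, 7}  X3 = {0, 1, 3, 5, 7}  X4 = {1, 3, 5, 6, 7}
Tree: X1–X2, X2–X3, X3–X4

Vertex coverage: the bags together contain {0, 1, 2, 3, 4, 5, 6, 7}, the full vertex set. Edge coverage: each edge of G has both endpoints in at least one bag. Running intersection: for every vertex, the bags containing it form a connected subtree. All three properties hold, so this is a valid tree decomposition of width max|bag| − 1 = 4, and hence tw(G) ≤ 4.

Yes; width 4.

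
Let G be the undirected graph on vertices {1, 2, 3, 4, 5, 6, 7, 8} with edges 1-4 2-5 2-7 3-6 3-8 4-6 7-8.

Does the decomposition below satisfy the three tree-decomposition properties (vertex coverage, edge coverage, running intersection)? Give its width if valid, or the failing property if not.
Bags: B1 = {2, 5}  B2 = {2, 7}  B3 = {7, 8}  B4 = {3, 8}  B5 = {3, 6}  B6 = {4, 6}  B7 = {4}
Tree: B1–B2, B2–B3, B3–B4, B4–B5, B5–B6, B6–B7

No — vertex 1 appears in no bag.

A tree decomposition must satisfy three properties: every vertex lies in some bag; for every edge, both endpoints lie together in some bag; and for every vertex, the bags containing it form a connected subtree. Here vertex 1 appears in no bag, so the decomposition is invalid.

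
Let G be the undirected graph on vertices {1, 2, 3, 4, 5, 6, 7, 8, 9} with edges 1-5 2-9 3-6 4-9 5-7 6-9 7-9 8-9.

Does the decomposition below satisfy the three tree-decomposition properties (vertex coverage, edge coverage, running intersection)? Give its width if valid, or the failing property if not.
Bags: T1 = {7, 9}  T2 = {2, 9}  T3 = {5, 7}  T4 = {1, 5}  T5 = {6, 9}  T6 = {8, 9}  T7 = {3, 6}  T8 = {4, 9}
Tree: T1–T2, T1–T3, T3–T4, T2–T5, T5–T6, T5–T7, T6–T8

Yes; width 1.

Checking the three conditions: (i) the bags cover all of {1, 2, 3, 4, 5, 6, 7, 8, 9}; (ii) for each edge, some bag contains both endpoints; (iii) the bags containing any fixed vertex form a subtree. All hold, so the decomposition is valid with width 2 − 1 = 1.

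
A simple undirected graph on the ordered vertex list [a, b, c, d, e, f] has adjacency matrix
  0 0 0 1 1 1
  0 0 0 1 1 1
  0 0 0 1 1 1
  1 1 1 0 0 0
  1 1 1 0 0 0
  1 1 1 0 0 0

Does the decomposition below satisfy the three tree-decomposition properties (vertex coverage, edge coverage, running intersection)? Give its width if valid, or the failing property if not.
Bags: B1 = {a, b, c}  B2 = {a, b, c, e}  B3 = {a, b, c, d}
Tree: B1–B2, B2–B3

No — vertex f appears in no bag.

A tree decomposition must satisfy three properties: every vertex lies in some bag; for every edge, both endpoints lie together in some bag; and for every vertex, the bags containing it form a connected subtree. Here vertex f appears in no bag, so the decomposition is invalid.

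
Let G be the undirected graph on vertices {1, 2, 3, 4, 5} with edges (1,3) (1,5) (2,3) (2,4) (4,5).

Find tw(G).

A width-2 tree decomposition is:
Bags: B1 = {1, 2, 3}  B2 = {1, 2, 5}  B3 = {2, 4, 5}
Tree: B1–B2, B2–B3
Every bag has size at most 3, so the width is 3 − 1 = 2 and tw(G) ≤ 2. The edges 2–3–1–5–4–2 form a cycle, so G is not a tree and its treewidth is at least 2. The upper and lower bounds meet at 2, so that is the treewidth.

2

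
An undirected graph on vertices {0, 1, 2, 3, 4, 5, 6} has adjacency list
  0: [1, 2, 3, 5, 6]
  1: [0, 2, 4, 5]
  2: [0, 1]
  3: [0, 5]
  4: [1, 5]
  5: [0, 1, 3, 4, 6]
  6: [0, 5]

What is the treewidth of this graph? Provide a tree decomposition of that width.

Each bag holds 3 vertices, so the decomposition has width 2, which upper-bounds the treewidth. Conversely, {0, 1, 2} is a clique of size 3, and the vertices of any clique must share a bag in every tree decomposition; so some bag has ≥ 3 vertices and tw(G) ≥ 2. Combining the bounds, tw(G) = 2.

Treewidth 2.
One optimal decomposition is:
Bags: B1 = {0, 1, 5}  B2 = {0, 1, 2}  B3 = {0, 3, 5}  B4 = {1, 4, 5}  B5 = {0, 5, 6}
Tree: B1–B2, B1–B3, B1–B4, B3–B5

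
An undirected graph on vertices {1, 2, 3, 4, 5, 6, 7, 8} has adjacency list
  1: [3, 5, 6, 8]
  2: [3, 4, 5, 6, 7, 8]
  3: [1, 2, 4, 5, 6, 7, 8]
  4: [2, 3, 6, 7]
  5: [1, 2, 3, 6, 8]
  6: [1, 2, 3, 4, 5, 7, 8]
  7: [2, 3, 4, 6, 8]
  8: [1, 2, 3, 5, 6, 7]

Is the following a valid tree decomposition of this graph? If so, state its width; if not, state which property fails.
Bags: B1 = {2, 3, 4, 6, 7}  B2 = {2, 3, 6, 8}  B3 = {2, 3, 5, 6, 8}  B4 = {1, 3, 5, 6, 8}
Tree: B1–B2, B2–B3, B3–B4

No — edge (7,8) lies in no bag.

A tree decomposition must satisfy three properties: every vertex lies in some bag; for every edge, both endpoints lie together in some bag; and for every vertex, the bags containing it form a connected subtree. Here edge (7,8) lies in no bag, so the decomposition is invalid.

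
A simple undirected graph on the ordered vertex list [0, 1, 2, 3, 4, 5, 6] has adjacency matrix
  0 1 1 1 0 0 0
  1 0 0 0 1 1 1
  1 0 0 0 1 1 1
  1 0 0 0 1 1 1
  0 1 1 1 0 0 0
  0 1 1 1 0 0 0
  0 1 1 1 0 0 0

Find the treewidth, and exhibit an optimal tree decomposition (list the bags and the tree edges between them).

Treewidth 3.
One optimal decomposition is:
Bags: B1 = {1, 2, 3, 4}  B2 = {1, 2, 3, 6}  B3 = {0, 1, 2, 3}  B4 = {1, 2, 3, 5}
Tree: B1–B2, B2–B3, B3–B4

The largest bag has 4 vertices, giving width 3; this decomposition certifies tw(G) ≤ 3. For the lower bound: the 4 vertex sets {3,4}, {1,6}, {2}, {0} are disjoint, each induces a connected subgraph, and every pair is joined by at least one edge of G. Contracting each set to a single vertex therefore yields K_{4} as a minor, and since treewidth is minor-monotone, tw(G) ≥ tw(K_{4}) = 3. Combining the bounds, tw(G) = 3.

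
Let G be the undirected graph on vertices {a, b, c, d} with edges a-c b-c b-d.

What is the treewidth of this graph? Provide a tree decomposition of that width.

Every bag has size at most 2, so the width is 2 − 1 = 1 and tw(G) ≤ 1. Since G has at least one edge (e.g. d–b), it is not an edgeless graph, so tw(G) ≥ 1. Combining the bounds, tw(G) = 1.

Treewidth 1.
One optimal decomposition is:
Bags: B1 = {b, d}  B2 = {b, c}  B3 = {a, c}
Tree: B1–B2, B2–B3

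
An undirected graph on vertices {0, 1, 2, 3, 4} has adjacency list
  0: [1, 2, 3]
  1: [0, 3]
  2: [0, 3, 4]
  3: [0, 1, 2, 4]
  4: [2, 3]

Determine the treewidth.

2

A width-2 tree decomposition is:
Bags: B1 = {2, 3, 4}  B2 = {0, 2, 3}  B3 = {0, 1, 3}
Tree: B1–B2, B2–B3
The largest bag has 3 vertices, giving width 2; this decomposition certifies tw(G) ≤ 2. On the other hand G contains the 3-clique {0, 1, 3}. A clique must lie in a single bag of any decomposition, so no decomposition can have width below 2. The upper and lower bounds meet at 2, so that is the treewidth.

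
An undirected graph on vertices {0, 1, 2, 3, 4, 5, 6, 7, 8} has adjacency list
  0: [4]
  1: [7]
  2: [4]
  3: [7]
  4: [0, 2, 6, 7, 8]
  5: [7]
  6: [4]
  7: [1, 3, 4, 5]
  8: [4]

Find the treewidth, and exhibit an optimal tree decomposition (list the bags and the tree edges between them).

Treewidth 1.
One optimal decomposition is:
Bags: B1 = {1, 7}  B2 = {4, 7}  B3 = {0, 4}  B4 = {4, 8}  B5 = {2, 4}  B6 = {4, 6}  B7 = {5, 7}  B8 = {3, 7}
Tree: B1–B2, B2–B3, B3–B4, B2–B5, B3–B6, B2–B7, B7–B8

Every bag has size at most 2, so the width is 2 − 1 = 1 and tw(G) ≤ 1. Any graph with an edge has treewidth ≥ 1, and G has the edge 1–7. Hence tw(G) = 1 exactly.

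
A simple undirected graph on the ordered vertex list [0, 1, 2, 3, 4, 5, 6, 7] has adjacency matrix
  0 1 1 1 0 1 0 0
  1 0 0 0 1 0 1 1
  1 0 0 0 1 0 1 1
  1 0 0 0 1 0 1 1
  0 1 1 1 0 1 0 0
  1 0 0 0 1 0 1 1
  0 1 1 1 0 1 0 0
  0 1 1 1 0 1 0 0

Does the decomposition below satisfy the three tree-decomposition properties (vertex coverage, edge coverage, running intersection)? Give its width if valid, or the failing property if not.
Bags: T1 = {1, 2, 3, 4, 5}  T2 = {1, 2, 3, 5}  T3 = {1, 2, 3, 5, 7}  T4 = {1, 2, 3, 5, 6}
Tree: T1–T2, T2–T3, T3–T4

No — vertex 0 appears in no bag.

A tree decomposition must satisfy three properties: every vertex lies in some bag; for every edge, both endpoints lie together in some bag; and for every vertex, the bags containing it form a connected subtree. Here vertex 0 appears in no bag, so the decomposition is invalid.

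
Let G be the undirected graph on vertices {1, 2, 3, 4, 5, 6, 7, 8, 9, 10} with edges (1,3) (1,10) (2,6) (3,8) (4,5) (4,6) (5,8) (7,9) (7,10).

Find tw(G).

1

A width-1 tree decomposition is:
Bags: B1 = {2, 6}  B2 = {4, 6}  B3 = {4, 5}  B4 = {5, 8}  B5 = {3, 8}  B6 = {1, 3}  B7 = {1, 10}  B8 = {7, 10}  B9 = {7, 9}
Tree: B1–B2, B2–B3, B3–B4, B4–B5, B5–B6, B6–B7, B7–B8, B8–B9
Every bag has size at most 2, so the width is 2 − 1 = 1 and tw(G) ≤ 1. Since G has at least one edge (e.g. 2–6), it is not an edgeless graph, so tw(G) ≥ 1. Combining the bounds, tw(G) = 1.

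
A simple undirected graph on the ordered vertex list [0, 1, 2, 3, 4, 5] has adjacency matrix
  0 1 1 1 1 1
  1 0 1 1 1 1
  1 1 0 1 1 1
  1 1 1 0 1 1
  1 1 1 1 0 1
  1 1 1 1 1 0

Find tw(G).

A width-5 tree decomposition is:
Bags: B1 = {0, 1, 2, 3, 4, 5}
Tree: (single bag)
A single bag containing all 6 vertices is trivially a valid decomposition of width 5. For the lower bound, the 6 vertices {0, 1, 2, 3, 4, 5} are pairwise adjacent, and any tree decomposition puts a clique entirely inside one bag — forcing width ≥ 5. Combining the bounds, tw(G) = 5.

5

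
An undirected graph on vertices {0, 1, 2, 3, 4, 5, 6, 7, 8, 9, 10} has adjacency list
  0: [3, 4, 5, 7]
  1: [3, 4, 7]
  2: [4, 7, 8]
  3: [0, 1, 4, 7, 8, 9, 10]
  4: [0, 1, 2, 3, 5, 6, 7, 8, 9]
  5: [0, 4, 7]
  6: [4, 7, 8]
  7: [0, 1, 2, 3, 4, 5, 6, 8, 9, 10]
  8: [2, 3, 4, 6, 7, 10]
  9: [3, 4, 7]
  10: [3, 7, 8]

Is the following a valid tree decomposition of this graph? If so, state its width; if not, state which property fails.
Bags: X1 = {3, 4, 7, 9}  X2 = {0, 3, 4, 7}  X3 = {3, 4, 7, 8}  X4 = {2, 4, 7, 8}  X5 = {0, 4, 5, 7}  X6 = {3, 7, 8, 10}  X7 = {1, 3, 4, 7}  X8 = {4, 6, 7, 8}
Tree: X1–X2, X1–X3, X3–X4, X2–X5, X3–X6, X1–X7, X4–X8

Vertex coverage: the bags together contain {0, 1, 2, 3, 4, 5, 6, 7, 8, 9, 10}, the full vertex set. Edge coverage: each edge of G has both endpoints in at least one bag. Running intersection: for every vertex, the bags containing it form a connected subtree. All three properties hold, so this is a valid tree decomposition of width max|bag| − 1 = 3, and hence tw(G) ≤ 3.

Yes; width 3.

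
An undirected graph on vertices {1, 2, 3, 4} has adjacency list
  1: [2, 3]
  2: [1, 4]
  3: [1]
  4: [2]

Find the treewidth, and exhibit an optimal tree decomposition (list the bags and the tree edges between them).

Every bag has size at most 2, so the width is 2 − 1 = 1 and tw(G) ≤ 1. G has an edge, so its treewidth is at least 1. Hence tw(G) = 1 exactly.

Treewidth 1.
One such decomposition:
Bags: B1 = {1, 3}  B2 = {1, 2}  B3 = {2, 4}
Tree: B1–B2, B2–B3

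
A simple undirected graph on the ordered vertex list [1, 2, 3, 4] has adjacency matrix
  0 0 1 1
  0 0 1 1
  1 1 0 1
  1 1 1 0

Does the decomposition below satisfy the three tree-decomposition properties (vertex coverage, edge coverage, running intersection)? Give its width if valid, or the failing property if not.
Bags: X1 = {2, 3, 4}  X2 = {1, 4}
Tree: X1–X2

No — edge (3,1) lies in no bag.

A tree decomposition must satisfy three properties: every vertex lies in some bag; for every edge, both endpoints lie together in some bag; and for every vertex, the bags containing it form a connected subtree. Here edge (3,1) lies in no bag, so the decomposition is invalid.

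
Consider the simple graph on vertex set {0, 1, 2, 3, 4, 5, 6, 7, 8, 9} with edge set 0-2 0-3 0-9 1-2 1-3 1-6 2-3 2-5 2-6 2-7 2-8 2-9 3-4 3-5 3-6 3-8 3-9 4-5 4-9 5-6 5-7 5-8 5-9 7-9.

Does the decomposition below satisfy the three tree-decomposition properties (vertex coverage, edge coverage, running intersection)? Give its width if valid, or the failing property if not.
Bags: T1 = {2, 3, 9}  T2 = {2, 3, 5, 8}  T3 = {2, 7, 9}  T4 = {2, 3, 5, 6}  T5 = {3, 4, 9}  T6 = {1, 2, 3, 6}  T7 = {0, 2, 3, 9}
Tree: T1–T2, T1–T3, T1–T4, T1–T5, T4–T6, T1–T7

A tree decomposition must satisfy three properties: every vertex lies in some bag; for every edge, both endpoints lie together in some bag; and for every vertex, the bags containing it form a connected subtree. Here edge (5,9) lies in no bag, so the decomposition is invalid.

No — edge (5,9) lies in no bag.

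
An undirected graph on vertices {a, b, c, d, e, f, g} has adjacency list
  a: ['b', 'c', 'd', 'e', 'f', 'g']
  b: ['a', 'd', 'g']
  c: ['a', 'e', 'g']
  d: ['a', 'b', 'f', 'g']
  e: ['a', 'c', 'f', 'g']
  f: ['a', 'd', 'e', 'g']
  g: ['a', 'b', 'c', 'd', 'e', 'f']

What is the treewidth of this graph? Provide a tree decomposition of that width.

Treewidth 3.
One such decomposition:
Bags: B1 = {a, d, f, g}  B2 = {a, b, d, g}  B3 = {a, e, f, g}  B4 = {a, c, e, g}
Tree: B1–B2, B1–B3, B3–B4

Every bag has size at most 4, so the width is 4 − 1 = 3 and tw(G) ≤ 3. Conversely, {a, d, f, g} is a clique of size 4, and the vertices of any clique must share a bag in every tree decomposition; so some bag has ≥ 4 vertices and tw(G) ≥ 3. Hence tw(G) = 3 exactly.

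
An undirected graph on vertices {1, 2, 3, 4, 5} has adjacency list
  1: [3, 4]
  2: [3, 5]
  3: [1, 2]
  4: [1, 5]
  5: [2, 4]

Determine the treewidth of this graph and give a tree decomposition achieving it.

Treewidth 2.
One optimal decomposition is:
Bags: B1 = {1, 2, 3}  B2 = {1, 2, 4}  B3 = {2, 4, 5}
Tree: B1–B2, B2–B3

The largest bag has 3 vertices, giving width 2; this decomposition certifies tw(G) ≤ 2. Since 2–3–1–4–5–2 is a cycle in G, G is not acyclic. Forests are exactly the graphs of treewidth ≤ 1, so tw(G) ≥ 2. Therefore the treewidth is 2.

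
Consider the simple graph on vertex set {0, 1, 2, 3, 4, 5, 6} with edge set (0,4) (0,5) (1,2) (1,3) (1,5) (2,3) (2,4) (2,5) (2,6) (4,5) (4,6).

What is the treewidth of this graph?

A width-2 tree decomposition is:
Bags: B1 = {2, 4, 6}  B2 = {2, 4, 5}  B3 = {1, 2, 5}  B4 = {0, 4, 5}  B5 = {1, 2, 3}
Tree: B1–B2, B2–B3, B2–B4, B3–B5
Every bag has size at most 3, so the width is 3 − 1 = 2 and tw(G) ≤ 2. On the other hand G contains the 3-clique {0, 4, 5}. A clique must lie in a single bag of any decomposition, so no decomposition can have width below 2. The upper and lower bounds meet at 2, so that is the treewidth.

2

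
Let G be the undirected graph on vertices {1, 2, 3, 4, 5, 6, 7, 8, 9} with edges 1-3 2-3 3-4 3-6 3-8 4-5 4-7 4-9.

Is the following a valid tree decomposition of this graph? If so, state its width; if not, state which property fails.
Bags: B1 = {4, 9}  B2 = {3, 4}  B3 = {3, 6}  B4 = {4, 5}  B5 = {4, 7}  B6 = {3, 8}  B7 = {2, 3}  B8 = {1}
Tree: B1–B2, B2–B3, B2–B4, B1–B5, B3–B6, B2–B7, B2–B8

A tree decomposition must satisfy three properties: every vertex lies in some bag; for every edge, both endpoints lie together in some bag; and for every vertex, the bags containing it form a connected subtree. Here edge (3,1) lies in no bag, so the decomposition is invalid.

No — edge (3,1) lies in no bag.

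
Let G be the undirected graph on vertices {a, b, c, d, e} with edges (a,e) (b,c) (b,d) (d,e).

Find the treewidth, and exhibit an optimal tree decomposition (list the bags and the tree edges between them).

Every bag has size at most 2, so the width is 2 − 1 = 1 and tw(G) ≤ 1. Any graph with an edge has treewidth ≥ 1, and G has the edge a–e. The upper and lower bounds meet at 1, so that is the treewidth.

Treewidth 1.
Bags: B1 = {a, e}  B2 = {d, e}  B3 = {b, d}  B4 = {b, c}
Tree: B1–B2, B2–B3, B3–B4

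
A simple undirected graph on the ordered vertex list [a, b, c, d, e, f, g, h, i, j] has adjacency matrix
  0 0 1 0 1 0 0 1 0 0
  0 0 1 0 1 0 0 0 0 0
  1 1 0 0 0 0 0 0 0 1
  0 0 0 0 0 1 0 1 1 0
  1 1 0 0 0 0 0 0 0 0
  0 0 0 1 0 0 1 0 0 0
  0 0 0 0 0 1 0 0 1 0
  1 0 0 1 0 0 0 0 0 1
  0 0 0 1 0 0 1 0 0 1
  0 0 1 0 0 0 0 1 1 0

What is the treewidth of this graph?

A width-2 tree decomposition is:
Bags: B1 = {f, g, i}  B2 = {d, f, i}  B3 = {d, i, j}  B4 = {d, h, j}  B5 = {c, h, j}  B6 = {a, c, h}  B7 = {a, b, c}  B8 = {a, b, e}
Tree: B1–B2, B2–B3, B3–B4, B4–B5, B5–B6, B6–B7, B7–B8
The largest bag has 3 vertices, giving width 2; this decomposition certifies tw(G) ≤ 2. The edges g–f–d–i–g form a cycle, so G is not a tree and its treewidth is at least 2. Hence tw(G) = 2 exactly.

2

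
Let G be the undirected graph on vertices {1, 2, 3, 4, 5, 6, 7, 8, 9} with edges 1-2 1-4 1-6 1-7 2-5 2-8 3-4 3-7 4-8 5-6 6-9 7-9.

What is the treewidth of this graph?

3

A width-3 tree decomposition is:
Bags: B1 = {3, 6, 7, 9}  B2 = {1, 3, 6, 7}  B3 = {1, 3, 4, 6}  B4 = {1, 4, 5, 6}  B5 = {1, 2, 4, 5}  B6 = {2, 4, 5, 8}
Tree: B1–B2, B2–B3, B3–B4, B4–B5, B5–B6
Every bag has size at most 4, so the width is 4 − 1 = 3 and tw(G) ≤ 3. For the lower bound: the 4 vertex sets {3,7,9}, {6}, {1}, {2,4,5,8} are disjoint, each induces a connected subgraph, and every pair is joined by at least one edge of G. Contracting each set to a single vertex therefore yields K_{4} as a minor, and since treewidth is minor-monotone, tw(G) ≥ tw(K_{4}) = 3. Hence tw(G) = 3 exactly.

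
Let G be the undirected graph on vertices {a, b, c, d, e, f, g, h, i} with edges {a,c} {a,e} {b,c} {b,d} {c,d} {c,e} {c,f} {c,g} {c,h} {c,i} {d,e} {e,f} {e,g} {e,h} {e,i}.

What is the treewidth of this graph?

A width-2 tree decomposition is:
Bags: B1 = {c, e, g}  B2 = {c, e, h}  B3 = {c, e, f}  B4 = {c, d, e}  B5 = {c, e, i}  B6 = {a, c, e}  B7 = {b, c, d}
Tree: B1–B2, B1–B3, B3–B4, B1–B5, B1–B6, B4–B7
Each bag holds 3 vertices, so the decomposition has width 2, which upper-bounds the treewidth. For the lower bound, the 3 vertices {c, d, e} are pairwise adjacent, and any tree decomposition puts a clique entirely inside one bag — forcing width ≥ 2. Combining the bounds, tw(G) = 2.

2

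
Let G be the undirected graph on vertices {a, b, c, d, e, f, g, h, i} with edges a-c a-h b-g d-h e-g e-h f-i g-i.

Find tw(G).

A width-1 tree decomposition is:
Bags: B1 = {e, h}  B2 = {e, g}  B3 = {a, h}  B4 = {a, c}  B5 = {g, i}  B6 = {f, i}  B7 = {b, g}  B8 = {d, h}
Tree: B1–B2, B1–B3, B3–B4, B2–B5, B5–B6, B2–B7, B1–B8
Every bag has size at most 2, so the width is 2 − 1 = 1 and tw(G) ≤ 1. G has an edge, so its treewidth is at least 1. The upper and lower bounds meet at 1, so that is the treewidth.

1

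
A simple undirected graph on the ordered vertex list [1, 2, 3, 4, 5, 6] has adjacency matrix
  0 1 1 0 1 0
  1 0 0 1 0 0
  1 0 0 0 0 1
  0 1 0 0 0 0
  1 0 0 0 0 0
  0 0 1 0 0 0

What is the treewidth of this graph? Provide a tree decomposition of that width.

Treewidth 1.
One optimal decomposition is:
Bags: B1 = {1, 3}  B2 = {1, 2}  B3 = {1, 5}  B4 = {2, 4}  B5 = {3, 6}
Tree: B1–B2, B2–B3, B2–B4, B1–B5

Each bag holds 2 vertices, so the decomposition has width 1, which upper-bounds the treewidth. G has an edge, so its treewidth is at least 1. The upper and lower bounds meet at 1, so that is the treewidth.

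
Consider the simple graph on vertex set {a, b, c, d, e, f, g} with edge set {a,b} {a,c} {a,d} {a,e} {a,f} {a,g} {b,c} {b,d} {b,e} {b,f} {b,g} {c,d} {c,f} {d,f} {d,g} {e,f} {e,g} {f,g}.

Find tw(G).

4

A width-4 tree decomposition is:
Bags: B1 = {a, b, e, f, g}  B2 = {a, b, d, f, g}  B3 = {a, b, c, d, f}
Tree: B1–B2, B2–B3
The largest bag has 5 vertices, giving width 4; this decomposition certifies tw(G) ≤ 4. Conversely, {a, b, d, f, g} is a clique of size 5, and the vertices of any clique must share a bag in every tree decomposition; so some bag has ≥ 5 vertices and tw(G) ≥ 4. The upper and lower bounds meet at 4, so that is the treewidth.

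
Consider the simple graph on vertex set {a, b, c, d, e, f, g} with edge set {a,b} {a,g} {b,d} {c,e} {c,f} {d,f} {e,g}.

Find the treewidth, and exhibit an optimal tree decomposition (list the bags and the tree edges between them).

Treewidth 2.
Bags: B1 = {c, e, f}  B2 = {e, f, g}  B3 = {a, f, g}  B4 = {a, b, f}  B5 = {b, d, f}
Tree: B1–B2, B2–B3, B3–B4, B4–B5

Each bag holds 3 vertices, so the decomposition has width 2, which upper-bounds the treewidth. For the lower bound, G contains the cycle f–c–e–g–a–b–d–f, so G is not a forest; only forests have treewidth ≤ 1, hence tw(G) ≥ 2. Therefore the treewidth is 2.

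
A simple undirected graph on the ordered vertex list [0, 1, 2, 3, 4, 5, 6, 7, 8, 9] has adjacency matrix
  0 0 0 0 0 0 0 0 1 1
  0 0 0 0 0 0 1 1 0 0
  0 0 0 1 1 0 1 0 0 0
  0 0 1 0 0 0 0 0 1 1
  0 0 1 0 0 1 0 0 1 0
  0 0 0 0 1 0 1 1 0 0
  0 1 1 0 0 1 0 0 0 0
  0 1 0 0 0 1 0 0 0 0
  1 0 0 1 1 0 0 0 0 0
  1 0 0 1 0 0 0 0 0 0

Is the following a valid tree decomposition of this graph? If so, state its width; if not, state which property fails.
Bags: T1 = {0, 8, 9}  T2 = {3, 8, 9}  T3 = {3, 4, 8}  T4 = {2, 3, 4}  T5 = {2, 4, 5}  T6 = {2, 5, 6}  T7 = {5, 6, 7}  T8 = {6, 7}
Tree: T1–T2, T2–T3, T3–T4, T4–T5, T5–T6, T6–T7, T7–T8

No — vertex 1 appears in no bag.

A tree decomposition must satisfy three properties: every vertex lies in some bag; for every edge, both endpoints lie together in some bag; and for every vertex, the bags containing it form a connected subtree. Here vertex 1 appears in no bag, so the decomposition is invalid.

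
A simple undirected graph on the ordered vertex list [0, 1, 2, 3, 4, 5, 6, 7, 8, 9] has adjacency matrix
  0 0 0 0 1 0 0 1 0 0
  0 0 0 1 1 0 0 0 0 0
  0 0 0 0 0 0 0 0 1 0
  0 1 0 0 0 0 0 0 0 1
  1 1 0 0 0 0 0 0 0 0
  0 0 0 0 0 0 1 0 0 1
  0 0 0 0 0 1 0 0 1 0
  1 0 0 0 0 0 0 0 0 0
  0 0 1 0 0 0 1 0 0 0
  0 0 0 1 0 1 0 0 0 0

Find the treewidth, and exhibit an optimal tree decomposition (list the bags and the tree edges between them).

Treewidth 1.
Bags: B1 = {2, 8}  B2 = {6, 8}  B3 = {5, 6}  B4 = {5, 9}  B5 = {3, 9}  B6 = {1, 3}  B7 = {1, 4}  B8 = {0, 4}  B9 = {0, 7}
Tree: B1–B2, B2–B3, B3–B4, B4–B5, B5–B6, B6–B7, B7–B8, B8–B9

Every bag has size at most 2, so the width is 2 − 1 = 1 and tw(G) ≤ 1. Any graph with an edge has treewidth ≥ 1, and G has the edge 2–8. Combining the bounds, tw(G) = 1.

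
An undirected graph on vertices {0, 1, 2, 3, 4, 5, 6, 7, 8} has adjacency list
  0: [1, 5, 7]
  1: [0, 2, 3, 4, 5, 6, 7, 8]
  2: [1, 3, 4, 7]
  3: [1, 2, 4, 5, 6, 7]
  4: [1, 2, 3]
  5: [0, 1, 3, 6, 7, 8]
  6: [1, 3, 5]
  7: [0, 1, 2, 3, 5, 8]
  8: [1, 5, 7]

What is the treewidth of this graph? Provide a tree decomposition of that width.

The largest bag has 4 vertices, giving width 3; this decomposition certifies tw(G) ≤ 3. On the other hand G contains the 4-clique {0, 1, 5, 7}. A clique must lie in a single bag of any decomposition, so no decomposition can have width below 3. The upper and lower bounds meet at 3, so that is the treewidth.

Treewidth 3.
Bags: B1 = {1, 2, 3, 7}  B2 = {1, 2, 3, 4}  B3 = {1, 3, 5, 7}  B4 = {1, 5, 7, 8}  B5 = {1, 3, 5, 6}  B6 = {0, 1, 5, 7}
Tree: B1–B2, B1–B3, B3–B4, B3–B5, B4–B6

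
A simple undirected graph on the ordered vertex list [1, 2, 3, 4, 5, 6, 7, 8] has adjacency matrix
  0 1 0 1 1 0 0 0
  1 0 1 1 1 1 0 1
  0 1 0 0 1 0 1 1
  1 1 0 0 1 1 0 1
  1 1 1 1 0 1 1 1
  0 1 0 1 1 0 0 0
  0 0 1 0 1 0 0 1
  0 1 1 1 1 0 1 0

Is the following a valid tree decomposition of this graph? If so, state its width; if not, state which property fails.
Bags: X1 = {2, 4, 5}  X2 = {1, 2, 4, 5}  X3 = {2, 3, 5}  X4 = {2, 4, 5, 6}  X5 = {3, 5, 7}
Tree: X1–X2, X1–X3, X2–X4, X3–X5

No — vertex 8 appears in no bag.

A tree decomposition must satisfy three properties: every vertex lies in some bag; for every edge, both endpoints lie together in some bag; and for every vertex, the bags containing it form a connected subtree. Here vertex 8 appears in no bag, so the decomposition is invalid.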